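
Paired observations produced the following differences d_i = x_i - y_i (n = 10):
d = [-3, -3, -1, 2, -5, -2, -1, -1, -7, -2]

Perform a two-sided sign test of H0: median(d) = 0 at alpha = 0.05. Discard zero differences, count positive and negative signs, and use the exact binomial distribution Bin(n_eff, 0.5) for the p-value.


Step 1: Discard zero differences. Original n = 10; n_eff = number of nonzero differences = 10.
Nonzero differences (with sign): -3, -3, -1, +2, -5, -2, -1, -1, -7, -2
Step 2: Count signs: positive = 1, negative = 9.
Step 3: Under H0: P(positive) = 0.5, so the number of positives S ~ Bin(10, 0.5).
Step 4: Two-sided exact p-value = sum of Bin(10,0.5) probabilities at or below the observed probability = 0.021484.
Step 5: alpha = 0.05. reject H0.

n_eff = 10, pos = 1, neg = 9, p = 0.021484, reject H0.


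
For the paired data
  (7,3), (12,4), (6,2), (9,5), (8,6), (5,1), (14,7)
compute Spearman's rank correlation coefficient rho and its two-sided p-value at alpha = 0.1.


Step 1: Rank x and y separately (midranks; no ties here).
rank(x): 7->3, 12->6, 6->2, 9->5, 8->4, 5->1, 14->7
rank(y): 3->3, 4->4, 2->2, 5->5, 6->6, 1->1, 7->7
Step 2: d_i = R_x(i) - R_y(i); compute d_i^2.
  (3-3)^2=0, (6-4)^2=4, (2-2)^2=0, (5-5)^2=0, (4-6)^2=4, (1-1)^2=0, (7-7)^2=0
sum(d^2) = 8.
Step 3: rho = 1 - 6*8 / (7*(7^2 - 1)) = 1 - 48/336 = 0.857143.
Step 4: Under H0, t = rho * sqrt((n-2)/(1-rho^2)) = 3.7210 ~ t(5).
Step 5: Two-sided p-value from the t-distribution with 5 df = 0.013697.
Step 6: alpha = 0.1. reject H0.

rho = 0.8571, p = 0.013697, reject H0 at alpha = 0.1.


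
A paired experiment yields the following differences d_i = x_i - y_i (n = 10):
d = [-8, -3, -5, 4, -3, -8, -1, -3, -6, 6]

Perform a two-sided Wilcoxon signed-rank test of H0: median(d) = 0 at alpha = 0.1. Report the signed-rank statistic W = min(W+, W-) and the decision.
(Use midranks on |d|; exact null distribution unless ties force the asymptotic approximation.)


Step 1: Drop any zero differences (none here) and take |d_i|.
|d| = [8, 3, 5, 4, 3, 8, 1, 3, 6, 6]
Step 2: Midrank |d_i| (ties get averaged ranks).
ranks: |8|->9.5, |3|->3, |5|->6, |4|->5, |3|->3, |8|->9.5, |1|->1, |3|->3, |6|->7.5, |6|->7.5
Step 3: Attach original signs; sum ranks with positive sign and with negative sign.
W+ = 5 + 7.5 = 12.5
W- = 9.5 + 3 + 6 + 3 + 9.5 + 1 + 3 + 7.5 = 42.5
(Check: W+ + W- = 55 should equal n(n+1)/2 = 55.)
Step 4: Test statistic W = min(W+, W-) = 12.5.
Step 5: Ties in |d|, so use the tie-corrected normal approximation.
        E[W] = n(n+1)/4 = 10*11/4 = 27.5.
        Tie groups: |d|=3 (t=3), |d|=6 (t=2), |d|=8 (t=2); sum(t^3 - t) = 36.
        Var[W] = n(n+1)(2n+1)/24 - sum(t^3-t)/48 = 2310/24 - 36/48 = 95.5.
        z = (W - E[W]) / sqrt(Var[W]) = (12.5 - 27.5) / 9.7724 = -1.5349.
        Two-sided p = 2*Phi(z) = 0.124800.
Step 6: alpha = 0.1. fail to reject H0.

W+ = 12.5, W- = 42.5, W = min = 12.5, p = 0.124800, fail to reject H0.


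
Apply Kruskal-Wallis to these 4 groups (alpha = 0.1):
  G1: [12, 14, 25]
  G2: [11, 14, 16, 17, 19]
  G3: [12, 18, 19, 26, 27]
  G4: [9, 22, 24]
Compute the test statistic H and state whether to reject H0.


Step 1: Combine all N = 16 observations and assign midranks.
sorted (value, group, rank): (9,G4,1), (11,G2,2), (12,G1,3.5), (12,G3,3.5), (14,G1,5.5), (14,G2,5.5), (16,G2,7), (17,G2,8), (18,G3,9), (19,G2,10.5), (19,G3,10.5), (22,G4,12), (24,G4,13), (25,G1,14), (26,G3,15), (27,G3,16)
Step 2: Sum ranks within each group.
R_1 = 23 (n_1 = 3)
R_2 = 33 (n_2 = 5)
R_3 = 54 (n_3 = 5)
R_4 = 26 (n_4 = 3)
Step 3: H = 12/(N(N+1)) * sum(R_i^2/n_i) - 3(N+1)
     = 12/(16*17) * (23^2/3 + 33^2/5 + 54^2/5 + 26^2/3) - 3*17
     = 0.044118 * 1202.67 - 51
     = 2.058824.
Step 4: Ties present; correction factor C = 1 - 18/(16^3 - 16) = 0.995588. Corrected H = 2.058824 / 0.995588 = 2.067947.
Step 5: Under H0, H ~ chi^2(3); p-value = 0.558425.
Step 6: alpha = 0.1. fail to reject H0.

H = 2.0679, df = 3, p = 0.558425, fail to reject H0.


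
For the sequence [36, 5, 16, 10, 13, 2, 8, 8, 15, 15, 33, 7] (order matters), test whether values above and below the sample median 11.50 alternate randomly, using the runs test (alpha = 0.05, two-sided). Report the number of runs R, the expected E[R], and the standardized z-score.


Step 1: Compute median = 11.50; label A = above, B = below.
Labels in order: ABABABBBAAAB  (n_A = 6, n_B = 6)
Step 2: Count runs R = 8.
Step 3: Under H0 (random ordering), E[R] = 2*n_A*n_B/(n_A+n_B) + 1 = 2*6*6/12 + 1 = 7.0000.
        Var[R] = 2*n_A*n_B*(2*n_A*n_B - n_A - n_B) / ((n_A+n_B)^2 * (n_A+n_B-1)) = 4320/1584 = 2.7273.
        SD[R] = 1.6514.
Step 4: Continuity-corrected z = (R - 0.5 - E[R]) / SD[R] = (8 - 0.5 - 7.0000) / 1.6514 = 0.3028.
Step 5: Two-sided p-value via normal approximation = 2*(1 - Phi(|z|)) = 0.762069.
Step 6: alpha = 0.05. fail to reject H0.

R = 8, z = 0.3028, p = 0.762069, fail to reject H0.


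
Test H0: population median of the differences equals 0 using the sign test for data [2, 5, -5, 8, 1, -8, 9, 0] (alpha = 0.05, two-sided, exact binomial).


Step 1: Discard zero differences. Original n = 8; n_eff = number of nonzero differences = 7.
Nonzero differences (with sign): +2, +5, -5, +8, +1, -8, +9
Step 2: Count signs: positive = 5, negative = 2.
Step 3: Under H0: P(positive) = 0.5, so the number of positives S ~ Bin(7, 0.5).
Step 4: Two-sided exact p-value = sum of Bin(7,0.5) probabilities at or below the observed probability = 0.453125.
Step 5: alpha = 0.05. fail to reject H0.

n_eff = 7, pos = 5, neg = 2, p = 0.453125, fail to reject H0.


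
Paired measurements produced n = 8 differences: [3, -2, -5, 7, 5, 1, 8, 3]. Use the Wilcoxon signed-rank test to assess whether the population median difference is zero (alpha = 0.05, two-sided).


Step 1: Drop any zero differences (none here) and take |d_i|.
|d| = [3, 2, 5, 7, 5, 1, 8, 3]
Step 2: Midrank |d_i| (ties get averaged ranks).
ranks: |3|->3.5, |2|->2, |5|->5.5, |7|->7, |5|->5.5, |1|->1, |8|->8, |3|->3.5
Step 3: Attach original signs; sum ranks with positive sign and with negative sign.
W+ = 3.5 + 7 + 5.5 + 1 + 8 + 3.5 = 28.5
W- = 2 + 5.5 = 7.5
(Check: W+ + W- = 36 should equal n(n+1)/2 = 36.)
Step 4: Test statistic W = min(W+, W-) = 7.5.
Step 5: Ties in |d|, so use the tie-corrected normal approximation.
        E[W] = n(n+1)/4 = 8*9/4 = 18.
        Tie groups: |d|=3 (t=2), |d|=5 (t=2); sum(t^3 - t) = 12.
        Var[W] = n(n+1)(2n+1)/24 - sum(t^3-t)/48 = 1224/24 - 12/48 = 50.75.
        z = (W - E[W]) / sqrt(Var[W]) = (7.5 - 18) / 7.1239 = -1.4739.
        Two-sided p = 2*Phi(z) = 0.140506.
Step 6: alpha = 0.05. fail to reject H0.

W+ = 28.5, W- = 7.5, W = min = 7.5, p = 0.140506, fail to reject H0.


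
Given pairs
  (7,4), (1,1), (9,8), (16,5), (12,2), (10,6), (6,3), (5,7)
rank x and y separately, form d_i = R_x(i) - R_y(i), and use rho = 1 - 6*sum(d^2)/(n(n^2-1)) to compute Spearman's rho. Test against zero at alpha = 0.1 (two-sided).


Step 1: Rank x and y separately (midranks; no ties here).
rank(x): 7->4, 1->1, 9->5, 16->8, 12->7, 10->6, 6->3, 5->2
rank(y): 4->4, 1->1, 8->8, 5->5, 2->2, 6->6, 3->3, 7->7
Step 2: d_i = R_x(i) - R_y(i); compute d_i^2.
  (4-4)^2=0, (1-1)^2=0, (5-8)^2=9, (8-5)^2=9, (7-2)^2=25, (6-6)^2=0, (3-3)^2=0, (2-7)^2=25
sum(d^2) = 68.
Step 3: rho = 1 - 6*68 / (8*(8^2 - 1)) = 1 - 408/504 = 0.190476.
Step 4: Under H0, t = rho * sqrt((n-2)/(1-rho^2)) = 0.4753 ~ t(6).
Step 5: Two-sided p-value from the t-distribution with 6 df = 0.651401.
Step 6: alpha = 0.1. fail to reject H0.

rho = 0.1905, p = 0.651401, fail to reject H0 at alpha = 0.1.


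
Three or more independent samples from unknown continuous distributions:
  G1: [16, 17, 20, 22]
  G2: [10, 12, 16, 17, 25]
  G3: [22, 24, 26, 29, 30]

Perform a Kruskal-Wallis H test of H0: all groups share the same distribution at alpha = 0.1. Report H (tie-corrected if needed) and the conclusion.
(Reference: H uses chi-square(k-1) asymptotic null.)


Step 1: Combine all N = 14 observations and assign midranks.
sorted (value, group, rank): (10,G2,1), (12,G2,2), (16,G1,3.5), (16,G2,3.5), (17,G1,5.5), (17,G2,5.5), (20,G1,7), (22,G1,8.5), (22,G3,8.5), (24,G3,10), (25,G2,11), (26,G3,12), (29,G3,13), (30,G3,14)
Step 2: Sum ranks within each group.
R_1 = 24.5 (n_1 = 4)
R_2 = 23 (n_2 = 5)
R_3 = 57.5 (n_3 = 5)
Step 3: H = 12/(N(N+1)) * sum(R_i^2/n_i) - 3(N+1)
     = 12/(14*15) * (24.5^2/4 + 23^2/5 + 57.5^2/5) - 3*15
     = 0.057143 * 917.112 - 45
     = 7.406429.
Step 4: Ties present; correction factor C = 1 - 18/(14^3 - 14) = 0.993407. Corrected H = 7.406429 / 0.993407 = 7.455586.
Step 5: Under H0, H ~ chi^2(2); p-value = 0.024046.
Step 6: alpha = 0.1. reject H0.

H = 7.4556, df = 2, p = 0.024046, reject H0.


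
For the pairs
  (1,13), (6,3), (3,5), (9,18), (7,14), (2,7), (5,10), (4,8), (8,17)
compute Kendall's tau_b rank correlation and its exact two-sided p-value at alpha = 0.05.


Step 1: Enumerate the 36 unordered pairs (i,j) with i<j and classify each by sign(x_j-x_i) * sign(y_j-y_i).
  (1,2):dx=+5,dy=-10->D; (1,3):dx=+2,dy=-8->D; (1,4):dx=+8,dy=+5->C; (1,5):dx=+6,dy=+1->C
  (1,6):dx=+1,dy=-6->D; (1,7):dx=+4,dy=-3->D; (1,8):dx=+3,dy=-5->D; (1,9):dx=+7,dy=+4->C
  (2,3):dx=-3,dy=+2->D; (2,4):dx=+3,dy=+15->C; (2,5):dx=+1,dy=+11->C; (2,6):dx=-4,dy=+4->D
  (2,7):dx=-1,dy=+7->D; (2,8):dx=-2,dy=+5->D; (2,9):dx=+2,dy=+14->C; (3,4):dx=+6,dy=+13->C
  (3,5):dx=+4,dy=+9->C; (3,6):dx=-1,dy=+2->D; (3,7):dx=+2,dy=+5->C; (3,8):dx=+1,dy=+3->C
  (3,9):dx=+5,dy=+12->C; (4,5):dx=-2,dy=-4->C; (4,6):dx=-7,dy=-11->C; (4,7):dx=-4,dy=-8->C
  (4,8):dx=-5,dy=-10->C; (4,9):dx=-1,dy=-1->C; (5,6):dx=-5,dy=-7->C; (5,7):dx=-2,dy=-4->C
  (5,8):dx=-3,dy=-6->C; (5,9):dx=+1,dy=+3->C; (6,7):dx=+3,dy=+3->C; (6,8):dx=+2,dy=+1->C
  (6,9):dx=+6,dy=+10->C; (7,8):dx=-1,dy=-2->C; (7,9):dx=+3,dy=+7->C; (8,9):dx=+4,dy=+9->C
Step 2: C = 26, D = 10, total pairs = 36.
Step 3: tau = (C - D)/(n(n-1)/2) = (26 - 10)/36 = 0.444444.
Step 4: Exact two-sided p-value (enumerate n! = 362880 permutations of y under H0): p = 0.119439.
Step 5: alpha = 0.05. fail to reject H0.

tau_b = 0.4444 (C=26, D=10), p = 0.119439, fail to reject H0.


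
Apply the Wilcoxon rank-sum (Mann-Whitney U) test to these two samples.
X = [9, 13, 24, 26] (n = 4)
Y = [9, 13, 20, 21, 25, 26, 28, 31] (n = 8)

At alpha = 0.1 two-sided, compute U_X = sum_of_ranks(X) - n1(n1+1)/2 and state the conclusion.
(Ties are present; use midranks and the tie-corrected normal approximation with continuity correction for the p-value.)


Step 1: Combine and sort all 12 observations; assign midranks.
sorted (value, group): (9,X), (9,Y), (13,X), (13,Y), (20,Y), (21,Y), (24,X), (25,Y), (26,X), (26,Y), (28,Y), (31,Y)
ranks: 9->1.5, 9->1.5, 13->3.5, 13->3.5, 20->5, 21->6, 24->7, 25->8, 26->9.5, 26->9.5, 28->11, 31->12
Step 2: Rank sum for X: R1 = 1.5 + 3.5 + 7 + 9.5 = 21.5.
Step 3: U_X = R1 - n1(n1+1)/2 = 21.5 - 4*5/2 = 21.5 - 10 = 11.5.
       U_Y = n1*n2 - U_X = 32 - 11.5 = 20.5.
Step 4: Ties are present, so use the tie-corrected normal approximation (with continuity correction) for the p-value.
Step 5: p-value = 0.494634; compare to alpha = 0.1. fail to reject H0.

U_X = 11.5, p = 0.494634, fail to reject H0 at alpha = 0.1.


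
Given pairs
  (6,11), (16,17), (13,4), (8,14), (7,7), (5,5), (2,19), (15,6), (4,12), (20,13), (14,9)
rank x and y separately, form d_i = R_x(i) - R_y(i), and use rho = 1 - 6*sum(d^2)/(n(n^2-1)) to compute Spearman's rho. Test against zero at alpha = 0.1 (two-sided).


Step 1: Rank x and y separately (midranks; no ties here).
rank(x): 6->4, 16->10, 13->7, 8->6, 7->5, 5->3, 2->1, 15->9, 4->2, 20->11, 14->8
rank(y): 11->6, 17->10, 4->1, 14->9, 7->4, 5->2, 19->11, 6->3, 12->7, 13->8, 9->5
Step 2: d_i = R_x(i) - R_y(i); compute d_i^2.
  (4-6)^2=4, (10-10)^2=0, (7-1)^2=36, (6-9)^2=9, (5-4)^2=1, (3-2)^2=1, (1-11)^2=100, (9-3)^2=36, (2-7)^2=25, (11-8)^2=9, (8-5)^2=9
sum(d^2) = 230.
Step 3: rho = 1 - 6*230 / (11*(11^2 - 1)) = 1 - 1380/1320 = -0.045455.
Step 4: Under H0, t = rho * sqrt((n-2)/(1-rho^2)) = -0.1365 ~ t(9).
Step 5: Two-sided p-value from the t-distribution with 9 df = 0.894427.
Step 6: alpha = 0.1. fail to reject H0.

rho = -0.0455, p = 0.894427, fail to reject H0 at alpha = 0.1.


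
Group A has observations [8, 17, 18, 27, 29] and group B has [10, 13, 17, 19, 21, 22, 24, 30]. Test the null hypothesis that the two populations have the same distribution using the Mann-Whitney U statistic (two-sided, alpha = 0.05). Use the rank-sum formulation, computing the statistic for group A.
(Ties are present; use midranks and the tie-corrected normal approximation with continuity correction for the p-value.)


Step 1: Combine and sort all 13 observations; assign midranks.
sorted (value, group): (8,X), (10,Y), (13,Y), (17,X), (17,Y), (18,X), (19,Y), (21,Y), (22,Y), (24,Y), (27,X), (29,X), (30,Y)
ranks: 8->1, 10->2, 13->3, 17->4.5, 17->4.5, 18->6, 19->7, 21->8, 22->9, 24->10, 27->11, 29->12, 30->13
Step 2: Rank sum for X: R1 = 1 + 4.5 + 6 + 11 + 12 = 34.5.
Step 3: U_X = R1 - n1(n1+1)/2 = 34.5 - 5*6/2 = 34.5 - 15 = 19.5.
       U_Y = n1*n2 - U_X = 40 - 19.5 = 20.5.
Step 4: Ties are present, so use the tie-corrected normal approximation (with continuity correction) for the p-value.
Step 5: p-value = 1.000000; compare to alpha = 0.05. fail to reject H0.

U_X = 19.5, p = 1.000000, fail to reject H0 at alpha = 0.05.


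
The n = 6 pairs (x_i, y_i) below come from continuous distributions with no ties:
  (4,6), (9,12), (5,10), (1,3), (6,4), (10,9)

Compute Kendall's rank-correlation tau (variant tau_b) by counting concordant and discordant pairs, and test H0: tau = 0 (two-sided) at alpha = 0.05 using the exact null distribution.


Step 1: Enumerate the 15 unordered pairs (i,j) with i<j and classify each by sign(x_j-x_i) * sign(y_j-y_i).
  (1,2):dx=+5,dy=+6->C; (1,3):dx=+1,dy=+4->C; (1,4):dx=-3,dy=-3->C; (1,5):dx=+2,dy=-2->D
  (1,6):dx=+6,dy=+3->C; (2,3):dx=-4,dy=-2->C; (2,4):dx=-8,dy=-9->C; (2,5):dx=-3,dy=-8->C
  (2,6):dx=+1,dy=-3->D; (3,4):dx=-4,dy=-7->C; (3,5):dx=+1,dy=-6->D; (3,6):dx=+5,dy=-1->D
  (4,5):dx=+5,dy=+1->C; (4,6):dx=+9,dy=+6->C; (5,6):dx=+4,dy=+5->C
Step 2: C = 11, D = 4, total pairs = 15.
Step 3: tau = (C - D)/(n(n-1)/2) = (11 - 4)/15 = 0.466667.
Step 4: Exact two-sided p-value (enumerate n! = 720 permutations of y under H0): p = 0.272222.
Step 5: alpha = 0.05. fail to reject H0.

tau_b = 0.4667 (C=11, D=4), p = 0.272222, fail to reject H0.


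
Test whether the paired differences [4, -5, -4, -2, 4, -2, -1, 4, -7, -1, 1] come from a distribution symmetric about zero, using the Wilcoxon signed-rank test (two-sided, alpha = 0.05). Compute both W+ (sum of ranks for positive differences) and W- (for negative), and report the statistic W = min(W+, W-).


Step 1: Drop any zero differences (none here) and take |d_i|.
|d| = [4, 5, 4, 2, 4, 2, 1, 4, 7, 1, 1]
Step 2: Midrank |d_i| (ties get averaged ranks).
ranks: |4|->7.5, |5|->10, |4|->7.5, |2|->4.5, |4|->7.5, |2|->4.5, |1|->2, |4|->7.5, |7|->11, |1|->2, |1|->2
Step 3: Attach original signs; sum ranks with positive sign and with negative sign.
W+ = 7.5 + 7.5 + 7.5 + 2 = 24.5
W- = 10 + 7.5 + 4.5 + 4.5 + 2 + 11 + 2 = 41.5
(Check: W+ + W- = 66 should equal n(n+1)/2 = 66.)
Step 4: Test statistic W = min(W+, W-) = 24.5.
Step 5: Ties in |d|, so use the tie-corrected normal approximation.
        E[W] = n(n+1)/4 = 11*12/4 = 33.
        Tie groups: |d|=1 (t=3), |d|=2 (t=2), |d|=4 (t=4); sum(t^3 - t) = 90.
        Var[W] = n(n+1)(2n+1)/24 - sum(t^3-t)/48 = 3036/24 - 90/48 = 124.625.
        z = (W - E[W]) / sqrt(Var[W]) = (24.5 - 33) / 11.1636 = -0.7614.
        Two-sided p = 2*Phi(z) = 0.446415.
Step 6: alpha = 0.05. fail to reject H0.

W+ = 24.5, W- = 41.5, W = min = 24.5, p = 0.446415, fail to reject H0.


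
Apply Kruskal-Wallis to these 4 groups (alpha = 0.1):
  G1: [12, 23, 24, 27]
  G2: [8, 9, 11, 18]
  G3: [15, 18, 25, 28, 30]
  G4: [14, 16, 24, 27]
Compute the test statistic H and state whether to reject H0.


Step 1: Combine all N = 17 observations and assign midranks.
sorted (value, group, rank): (8,G2,1), (9,G2,2), (11,G2,3), (12,G1,4), (14,G4,5), (15,G3,6), (16,G4,7), (18,G2,8.5), (18,G3,8.5), (23,G1,10), (24,G1,11.5), (24,G4,11.5), (25,G3,13), (27,G1,14.5), (27,G4,14.5), (28,G3,16), (30,G3,17)
Step 2: Sum ranks within each group.
R_1 = 40 (n_1 = 4)
R_2 = 14.5 (n_2 = 4)
R_3 = 60.5 (n_3 = 5)
R_4 = 38 (n_4 = 4)
Step 3: H = 12/(N(N+1)) * sum(R_i^2/n_i) - 3(N+1)
     = 12/(17*18) * (40^2/4 + 14.5^2/4 + 60.5^2/5 + 38^2/4) - 3*18
     = 0.039216 * 1545.61 - 54
     = 6.612255.
Step 4: Ties present; correction factor C = 1 - 18/(17^3 - 17) = 0.996324. Corrected H = 6.612255 / 0.996324 = 6.636654.
Step 5: Under H0, H ~ chi^2(3); p-value = 0.084426.
Step 6: alpha = 0.1. reject H0.

H = 6.6367, df = 3, p = 0.084426, reject H0.


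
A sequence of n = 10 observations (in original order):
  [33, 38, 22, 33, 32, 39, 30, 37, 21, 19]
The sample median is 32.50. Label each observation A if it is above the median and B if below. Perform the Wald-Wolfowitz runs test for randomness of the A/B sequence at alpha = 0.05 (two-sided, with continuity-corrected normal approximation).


Step 1: Compute median = 32.50; label A = above, B = below.
Labels in order: AABABABABB  (n_A = 5, n_B = 5)
Step 2: Count runs R = 8.
Step 3: Under H0 (random ordering), E[R] = 2*n_A*n_B/(n_A+n_B) + 1 = 2*5*5/10 + 1 = 6.0000.
        Var[R] = 2*n_A*n_B*(2*n_A*n_B - n_A - n_B) / ((n_A+n_B)^2 * (n_A+n_B-1)) = 2000/900 = 2.2222.
        SD[R] = 1.4907.
Step 4: Continuity-corrected z = (R - 0.5 - E[R]) / SD[R] = (8 - 0.5 - 6.0000) / 1.4907 = 1.0062.
Step 5: Two-sided p-value via normal approximation = 2*(1 - Phi(|z|)) = 0.314305.
Step 6: alpha = 0.05. fail to reject H0.

R = 8, z = 1.0062, p = 0.314305, fail to reject H0.


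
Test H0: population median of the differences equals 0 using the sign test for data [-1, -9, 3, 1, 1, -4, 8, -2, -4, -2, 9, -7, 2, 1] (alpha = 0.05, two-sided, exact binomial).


Step 1: Discard zero differences. Original n = 14; n_eff = number of nonzero differences = 14.
Nonzero differences (with sign): -1, -9, +3, +1, +1, -4, +8, -2, -4, -2, +9, -7, +2, +1
Step 2: Count signs: positive = 7, negative = 7.
Step 3: Under H0: P(positive) = 0.5, so the number of positives S ~ Bin(14, 0.5).
Step 4: Two-sided exact p-value = sum of Bin(14,0.5) probabilities at or below the observed probability = 1.000000.
Step 5: alpha = 0.05. fail to reject H0.

n_eff = 14, pos = 7, neg = 7, p = 1.000000, fail to reject H0.


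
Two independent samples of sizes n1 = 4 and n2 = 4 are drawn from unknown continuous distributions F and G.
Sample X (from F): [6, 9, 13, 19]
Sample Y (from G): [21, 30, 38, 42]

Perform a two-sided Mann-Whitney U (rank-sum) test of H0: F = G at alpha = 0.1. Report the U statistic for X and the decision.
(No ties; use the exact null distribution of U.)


Step 1: Combine and sort all 8 observations; assign midranks.
sorted (value, group): (6,X), (9,X), (13,X), (19,X), (21,Y), (30,Y), (38,Y), (42,Y)
ranks: 6->1, 9->2, 13->3, 19->4, 21->5, 30->6, 38->7, 42->8
Step 2: Rank sum for X: R1 = 1 + 2 + 3 + 4 = 10.
Step 3: U_X = R1 - n1(n1+1)/2 = 10 - 4*5/2 = 10 - 10 = 0.
       U_Y = n1*n2 - U_X = 16 - 0 = 16.
Step 4: No ties, so the exact null distribution of U (based on enumerating the C(8,4) = 70 equally likely rank assignments) gives the two-sided p-value.
Step 5: p-value = 0.028571; compare to alpha = 0.1. reject H0.

U_X = 0, p = 0.028571, reject H0 at alpha = 0.1.


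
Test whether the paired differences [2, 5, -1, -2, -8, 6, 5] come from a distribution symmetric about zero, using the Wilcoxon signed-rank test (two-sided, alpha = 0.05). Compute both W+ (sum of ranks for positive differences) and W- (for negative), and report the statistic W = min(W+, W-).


Step 1: Drop any zero differences (none here) and take |d_i|.
|d| = [2, 5, 1, 2, 8, 6, 5]
Step 2: Midrank |d_i| (ties get averaged ranks).
ranks: |2|->2.5, |5|->4.5, |1|->1, |2|->2.5, |8|->7, |6|->6, |5|->4.5
Step 3: Attach original signs; sum ranks with positive sign and with negative sign.
W+ = 2.5 + 4.5 + 6 + 4.5 = 17.5
W- = 1 + 2.5 + 7 = 10.5
(Check: W+ + W- = 28 should equal n(n+1)/2 = 28.)
Step 4: Test statistic W = min(W+, W-) = 10.5.
Step 5: Ties in |d|, so use the tie-corrected normal approximation.
        E[W] = n(n+1)/4 = 7*8/4 = 14.
        Tie groups: |d|=2 (t=2), |d|=5 (t=2); sum(t^3 - t) = 12.
        Var[W] = n(n+1)(2n+1)/24 - sum(t^3-t)/48 = 840/24 - 12/48 = 34.75.
        z = (W - E[W]) / sqrt(Var[W]) = (10.5 - 14) / 5.8949 = -0.5937.
        Two-sided p = 2*Phi(z) = 0.552691.
Step 6: alpha = 0.05. fail to reject H0.

W+ = 17.5, W- = 10.5, W = min = 10.5, p = 0.552691, fail to reject H0.


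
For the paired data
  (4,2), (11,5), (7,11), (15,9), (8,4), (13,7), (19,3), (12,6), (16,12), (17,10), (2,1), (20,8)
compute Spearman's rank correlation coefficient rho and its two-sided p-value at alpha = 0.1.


Step 1: Rank x and y separately (midranks; no ties here).
rank(x): 4->2, 11->5, 7->3, 15->8, 8->4, 13->7, 19->11, 12->6, 16->9, 17->10, 2->1, 20->12
rank(y): 2->2, 5->5, 11->11, 9->9, 4->4, 7->7, 3->3, 6->6, 12->12, 10->10, 1->1, 8->8
Step 2: d_i = R_x(i) - R_y(i); compute d_i^2.
  (2-2)^2=0, (5-5)^2=0, (3-11)^2=64, (8-9)^2=1, (4-4)^2=0, (7-7)^2=0, (11-3)^2=64, (6-6)^2=0, (9-12)^2=9, (10-10)^2=0, (1-1)^2=0, (12-8)^2=16
sum(d^2) = 154.
Step 3: rho = 1 - 6*154 / (12*(12^2 - 1)) = 1 - 924/1716 = 0.461538.
Step 4: Under H0, t = rho * sqrt((n-2)/(1-rho^2)) = 1.6452 ~ t(10).
Step 5: Two-sided p-value from the t-distribution with 10 df = 0.130948.
Step 6: alpha = 0.1. fail to reject H0.

rho = 0.4615, p = 0.130948, fail to reject H0 at alpha = 0.1.


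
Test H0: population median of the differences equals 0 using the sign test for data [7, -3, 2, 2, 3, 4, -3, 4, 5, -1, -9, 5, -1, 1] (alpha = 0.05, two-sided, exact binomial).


Step 1: Discard zero differences. Original n = 14; n_eff = number of nonzero differences = 14.
Nonzero differences (with sign): +7, -3, +2, +2, +3, +4, -3, +4, +5, -1, -9, +5, -1, +1
Step 2: Count signs: positive = 9, negative = 5.
Step 3: Under H0: P(positive) = 0.5, so the number of positives S ~ Bin(14, 0.5).
Step 4: Two-sided exact p-value = sum of Bin(14,0.5) probabilities at or below the observed probability = 0.423950.
Step 5: alpha = 0.05. fail to reject H0.

n_eff = 14, pos = 9, neg = 5, p = 0.423950, fail to reject H0.


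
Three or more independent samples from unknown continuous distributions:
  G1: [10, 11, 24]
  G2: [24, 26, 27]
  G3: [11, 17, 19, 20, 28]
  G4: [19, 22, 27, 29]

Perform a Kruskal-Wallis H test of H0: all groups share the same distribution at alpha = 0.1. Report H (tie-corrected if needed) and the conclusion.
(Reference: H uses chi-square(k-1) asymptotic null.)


Step 1: Combine all N = 15 observations and assign midranks.
sorted (value, group, rank): (10,G1,1), (11,G1,2.5), (11,G3,2.5), (17,G3,4), (19,G3,5.5), (19,G4,5.5), (20,G3,7), (22,G4,8), (24,G1,9.5), (24,G2,9.5), (26,G2,11), (27,G2,12.5), (27,G4,12.5), (28,G3,14), (29,G4,15)
Step 2: Sum ranks within each group.
R_1 = 13 (n_1 = 3)
R_2 = 33 (n_2 = 3)
R_3 = 33 (n_3 = 5)
R_4 = 41 (n_4 = 4)
Step 3: H = 12/(N(N+1)) * sum(R_i^2/n_i) - 3(N+1)
     = 12/(15*16) * (13^2/3 + 33^2/3 + 33^2/5 + 41^2/4) - 3*16
     = 0.050000 * 1057.38 - 48
     = 4.869167.
Step 4: Ties present; correction factor C = 1 - 24/(15^3 - 15) = 0.992857. Corrected H = 4.869167 / 0.992857 = 4.904197.
Step 5: Under H0, H ~ chi^2(3); p-value = 0.178948.
Step 6: alpha = 0.1. fail to reject H0.

H = 4.9042, df = 3, p = 0.178948, fail to reject H0.


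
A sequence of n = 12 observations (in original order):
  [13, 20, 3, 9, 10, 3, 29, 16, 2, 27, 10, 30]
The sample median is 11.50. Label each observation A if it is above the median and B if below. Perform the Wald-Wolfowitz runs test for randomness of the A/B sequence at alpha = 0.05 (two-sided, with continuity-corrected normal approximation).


Step 1: Compute median = 11.50; label A = above, B = below.
Labels in order: AABBBBAABABA  (n_A = 6, n_B = 6)
Step 2: Count runs R = 7.
Step 3: Under H0 (random ordering), E[R] = 2*n_A*n_B/(n_A+n_B) + 1 = 2*6*6/12 + 1 = 7.0000.
        Var[R] = 2*n_A*n_B*(2*n_A*n_B - n_A - n_B) / ((n_A+n_B)^2 * (n_A+n_B-1)) = 4320/1584 = 2.7273.
        SD[R] = 1.6514.
Step 4: R = E[R], so z = 0 with no continuity correction.
Step 5: Two-sided p-value via normal approximation = 2*(1 - Phi(|z|)) = 1.000000.
Step 6: alpha = 0.05. fail to reject H0.

R = 7, z = 0.0000, p = 1.000000, fail to reject H0.


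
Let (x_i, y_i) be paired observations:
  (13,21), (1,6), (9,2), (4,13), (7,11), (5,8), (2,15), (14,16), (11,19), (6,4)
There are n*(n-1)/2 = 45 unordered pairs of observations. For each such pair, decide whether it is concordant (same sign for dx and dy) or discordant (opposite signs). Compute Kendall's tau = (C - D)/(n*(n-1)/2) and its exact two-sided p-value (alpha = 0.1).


Step 1: Enumerate the 45 unordered pairs (i,j) with i<j and classify each by sign(x_j-x_i) * sign(y_j-y_i).
  (1,2):dx=-12,dy=-15->C; (1,3):dx=-4,dy=-19->C; (1,4):dx=-9,dy=-8->C; (1,5):dx=-6,dy=-10->C
  (1,6):dx=-8,dy=-13->C; (1,7):dx=-11,dy=-6->C; (1,8):dx=+1,dy=-5->D; (1,9):dx=-2,dy=-2->C
  (1,10):dx=-7,dy=-17->C; (2,3):dx=+8,dy=-4->D; (2,4):dx=+3,dy=+7->C; (2,5):dx=+6,dy=+5->C
  (2,6):dx=+4,dy=+2->C; (2,7):dx=+1,dy=+9->C; (2,8):dx=+13,dy=+10->C; (2,9):dx=+10,dy=+13->C
  (2,10):dx=+5,dy=-2->D; (3,4):dx=-5,dy=+11->D; (3,5):dx=-2,dy=+9->D; (3,6):dx=-4,dy=+6->D
  (3,7):dx=-7,dy=+13->D; (3,8):dx=+5,dy=+14->C; (3,9):dx=+2,dy=+17->C; (3,10):dx=-3,dy=+2->D
  (4,5):dx=+3,dy=-2->D; (4,6):dx=+1,dy=-5->D; (4,7):dx=-2,dy=+2->D; (4,8):dx=+10,dy=+3->C
  (4,9):dx=+7,dy=+6->C; (4,10):dx=+2,dy=-9->D; (5,6):dx=-2,dy=-3->C; (5,7):dx=-5,dy=+4->D
  (5,8):dx=+7,dy=+5->C; (5,9):dx=+4,dy=+8->C; (5,10):dx=-1,dy=-7->C; (6,7):dx=-3,dy=+7->D
  (6,8):dx=+9,dy=+8->C; (6,9):dx=+6,dy=+11->C; (6,10):dx=+1,dy=-4->D; (7,8):dx=+12,dy=+1->C
  (7,9):dx=+9,dy=+4->C; (7,10):dx=+4,dy=-11->D; (8,9):dx=-3,dy=+3->D; (8,10):dx=-8,dy=-12->C
  (9,10):dx=-5,dy=-15->C
Step 2: C = 28, D = 17, total pairs = 45.
Step 3: tau = (C - D)/(n(n-1)/2) = (28 - 17)/45 = 0.244444.
Step 4: Exact two-sided p-value (enumerate n! = 3628800 permutations of y under H0): p = 0.380720.
Step 5: alpha = 0.1. fail to reject H0.

tau_b = 0.2444 (C=28, D=17), p = 0.380720, fail to reject H0.


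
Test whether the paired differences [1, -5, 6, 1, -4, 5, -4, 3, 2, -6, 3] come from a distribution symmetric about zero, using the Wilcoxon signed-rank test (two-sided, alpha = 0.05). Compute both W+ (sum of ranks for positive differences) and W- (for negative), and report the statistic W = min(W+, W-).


Step 1: Drop any zero differences (none here) and take |d_i|.
|d| = [1, 5, 6, 1, 4, 5, 4, 3, 2, 6, 3]
Step 2: Midrank |d_i| (ties get averaged ranks).
ranks: |1|->1.5, |5|->8.5, |6|->10.5, |1|->1.5, |4|->6.5, |5|->8.5, |4|->6.5, |3|->4.5, |2|->3, |6|->10.5, |3|->4.5
Step 3: Attach original signs; sum ranks with positive sign and with negative sign.
W+ = 1.5 + 10.5 + 1.5 + 8.5 + 4.5 + 3 + 4.5 = 34
W- = 8.5 + 6.5 + 6.5 + 10.5 = 32
(Check: W+ + W- = 66 should equal n(n+1)/2 = 66.)
Step 4: Test statistic W = min(W+, W-) = 32.
Step 5: Ties in |d|, so use the tie-corrected normal approximation.
        E[W] = n(n+1)/4 = 11*12/4 = 33.
        Tie groups: |d|=1 (t=2), |d|=3 (t=2), |d|=4 (t=2), |d|=5 (t=2), |d|=6 (t=2); sum(t^3 - t) = 30.
        Var[W] = n(n+1)(2n+1)/24 - sum(t^3-t)/48 = 3036/24 - 30/48 = 125.875.
        z = (W - E[W]) / sqrt(Var[W]) = (32 - 33) / 11.2194 = -0.0891.
        Two-sided p = 2*Phi(z) = 0.928978.
Step 6: alpha = 0.05. fail to reject H0.

W+ = 34, W- = 32, W = min = 32, p = 0.928978, fail to reject H0.


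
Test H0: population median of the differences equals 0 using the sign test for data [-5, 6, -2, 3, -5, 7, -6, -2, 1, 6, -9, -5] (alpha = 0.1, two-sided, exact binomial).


Step 1: Discard zero differences. Original n = 12; n_eff = number of nonzero differences = 12.
Nonzero differences (with sign): -5, +6, -2, +3, -5, +7, -6, -2, +1, +6, -9, -5
Step 2: Count signs: positive = 5, negative = 7.
Step 3: Under H0: P(positive) = 0.5, so the number of positives S ~ Bin(12, 0.5).
Step 4: Two-sided exact p-value = sum of Bin(12,0.5) probabilities at or below the observed probability = 0.774414.
Step 5: alpha = 0.1. fail to reject H0.

n_eff = 12, pos = 5, neg = 7, p = 0.774414, fail to reject H0.


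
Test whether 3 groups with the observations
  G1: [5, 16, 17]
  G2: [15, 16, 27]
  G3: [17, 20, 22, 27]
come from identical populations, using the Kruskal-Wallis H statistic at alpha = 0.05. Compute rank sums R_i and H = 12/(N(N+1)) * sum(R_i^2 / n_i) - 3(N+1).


Step 1: Combine all N = 10 observations and assign midranks.
sorted (value, group, rank): (5,G1,1), (15,G2,2), (16,G1,3.5), (16,G2,3.5), (17,G1,5.5), (17,G3,5.5), (20,G3,7), (22,G3,8), (27,G2,9.5), (27,G3,9.5)
Step 2: Sum ranks within each group.
R_1 = 10 (n_1 = 3)
R_2 = 15 (n_2 = 3)
R_3 = 30 (n_3 = 4)
Step 3: H = 12/(N(N+1)) * sum(R_i^2/n_i) - 3(N+1)
     = 12/(10*11) * (10^2/3 + 15^2/3 + 30^2/4) - 3*11
     = 0.109091 * 333.333 - 33
     = 3.363636.
Step 4: Ties present; correction factor C = 1 - 18/(10^3 - 10) = 0.981818. Corrected H = 3.363636 / 0.981818 = 3.425926.
Step 5: Under H0, H ~ chi^2(2); p-value = 0.180331.
Step 6: alpha = 0.05. fail to reject H0.

H = 3.4259, df = 2, p = 0.180331, fail to reject H0.


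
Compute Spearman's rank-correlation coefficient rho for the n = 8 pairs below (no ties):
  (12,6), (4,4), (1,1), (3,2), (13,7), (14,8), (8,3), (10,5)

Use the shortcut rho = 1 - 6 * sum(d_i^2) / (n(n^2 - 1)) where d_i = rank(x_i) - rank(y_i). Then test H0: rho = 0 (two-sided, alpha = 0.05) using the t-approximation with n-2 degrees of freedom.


Step 1: Rank x and y separately (midranks; no ties here).
rank(x): 12->6, 4->3, 1->1, 3->2, 13->7, 14->8, 8->4, 10->5
rank(y): 6->6, 4->4, 1->1, 2->2, 7->7, 8->8, 3->3, 5->5
Step 2: d_i = R_x(i) - R_y(i); compute d_i^2.
  (6-6)^2=0, (3-4)^2=1, (1-1)^2=0, (2-2)^2=0, (7-7)^2=0, (8-8)^2=0, (4-3)^2=1, (5-5)^2=0
sum(d^2) = 2.
Step 3: rho = 1 - 6*2 / (8*(8^2 - 1)) = 1 - 12/504 = 0.976190.
Step 4: Under H0, t = rho * sqrt((n-2)/(1-rho^2)) = 11.0235 ~ t(6).
Step 5: Two-sided p-value from the t-distribution with 6 df = 0.000033.
Step 6: alpha = 0.05. reject H0.

rho = 0.9762, p = 0.000033, reject H0 at alpha = 0.05.


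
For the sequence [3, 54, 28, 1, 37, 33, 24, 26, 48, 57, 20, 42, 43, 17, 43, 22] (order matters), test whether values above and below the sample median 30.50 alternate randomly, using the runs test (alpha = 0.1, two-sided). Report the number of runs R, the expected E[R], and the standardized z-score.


Step 1: Compute median = 30.50; label A = above, B = below.
Labels in order: BABBAABBAABAABAB  (n_A = 8, n_B = 8)
Step 2: Count runs R = 11.
Step 3: Under H0 (random ordering), E[R] = 2*n_A*n_B/(n_A+n_B) + 1 = 2*8*8/16 + 1 = 9.0000.
        Var[R] = 2*n_A*n_B*(2*n_A*n_B - n_A - n_B) / ((n_A+n_B)^2 * (n_A+n_B-1)) = 14336/3840 = 3.7333.
        SD[R] = 1.9322.
Step 4: Continuity-corrected z = (R - 0.5 - E[R]) / SD[R] = (11 - 0.5 - 9.0000) / 1.9322 = 0.7763.
Step 5: Two-sided p-value via normal approximation = 2*(1 - Phi(|z|)) = 0.437558.
Step 6: alpha = 0.1. fail to reject H0.

R = 11, z = 0.7763, p = 0.437558, fail to reject H0.


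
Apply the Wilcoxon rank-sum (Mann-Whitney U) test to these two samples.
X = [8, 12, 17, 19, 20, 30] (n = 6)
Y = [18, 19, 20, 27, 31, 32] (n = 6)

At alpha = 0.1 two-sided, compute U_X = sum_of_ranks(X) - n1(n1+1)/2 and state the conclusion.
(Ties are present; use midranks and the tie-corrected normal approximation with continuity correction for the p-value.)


Step 1: Combine and sort all 12 observations; assign midranks.
sorted (value, group): (8,X), (12,X), (17,X), (18,Y), (19,X), (19,Y), (20,X), (20,Y), (27,Y), (30,X), (31,Y), (32,Y)
ranks: 8->1, 12->2, 17->3, 18->4, 19->5.5, 19->5.5, 20->7.5, 20->7.5, 27->9, 30->10, 31->11, 32->12
Step 2: Rank sum for X: R1 = 1 + 2 + 3 + 5.5 + 7.5 + 10 = 29.
Step 3: U_X = R1 - n1(n1+1)/2 = 29 - 6*7/2 = 29 - 21 = 8.
       U_Y = n1*n2 - U_X = 36 - 8 = 28.
Step 4: Ties are present, so use the tie-corrected normal approximation (with continuity correction) for the p-value.
Step 5: p-value = 0.126869; compare to alpha = 0.1. fail to reject H0.

U_X = 8, p = 0.126869, fail to reject H0 at alpha = 0.1.


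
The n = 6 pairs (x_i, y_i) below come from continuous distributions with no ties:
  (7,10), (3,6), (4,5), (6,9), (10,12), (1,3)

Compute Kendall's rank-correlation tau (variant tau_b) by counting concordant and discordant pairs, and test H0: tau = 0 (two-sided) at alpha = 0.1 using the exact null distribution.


Step 1: Enumerate the 15 unordered pairs (i,j) with i<j and classify each by sign(x_j-x_i) * sign(y_j-y_i).
  (1,2):dx=-4,dy=-4->C; (1,3):dx=-3,dy=-5->C; (1,4):dx=-1,dy=-1->C; (1,5):dx=+3,dy=+2->C
  (1,6):dx=-6,dy=-7->C; (2,3):dx=+1,dy=-1->D; (2,4):dx=+3,dy=+3->C; (2,5):dx=+7,dy=+6->C
  (2,6):dx=-2,dy=-3->C; (3,4):dx=+2,dy=+4->C; (3,5):dx=+6,dy=+7->C; (3,6):dx=-3,dy=-2->C
  (4,5):dx=+4,dy=+3->C; (4,6):dx=-5,dy=-6->C; (5,6):dx=-9,dy=-9->C
Step 2: C = 14, D = 1, total pairs = 15.
Step 3: tau = (C - D)/(n(n-1)/2) = (14 - 1)/15 = 0.866667.
Step 4: Exact two-sided p-value (enumerate n! = 720 permutations of y under H0): p = 0.016667.
Step 5: alpha = 0.1. reject H0.

tau_b = 0.8667 (C=14, D=1), p = 0.016667, reject H0.


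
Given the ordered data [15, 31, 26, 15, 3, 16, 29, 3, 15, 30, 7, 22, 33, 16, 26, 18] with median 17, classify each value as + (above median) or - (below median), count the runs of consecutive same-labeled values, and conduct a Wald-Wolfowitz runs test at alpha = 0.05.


Step 1: Compute median = 17; label A = above, B = below.
Labels in order: BAABBBABBABAABAA  (n_A = 8, n_B = 8)
Step 2: Count runs R = 10.
Step 3: Under H0 (random ordering), E[R] = 2*n_A*n_B/(n_A+n_B) + 1 = 2*8*8/16 + 1 = 9.0000.
        Var[R] = 2*n_A*n_B*(2*n_A*n_B - n_A - n_B) / ((n_A+n_B)^2 * (n_A+n_B-1)) = 14336/3840 = 3.7333.
        SD[R] = 1.9322.
Step 4: Continuity-corrected z = (R - 0.5 - E[R]) / SD[R] = (10 - 0.5 - 9.0000) / 1.9322 = 0.2588.
Step 5: Two-sided p-value via normal approximation = 2*(1 - Phi(|z|)) = 0.795809.
Step 6: alpha = 0.05. fail to reject H0.

R = 10, z = 0.2588, p = 0.795809, fail to reject H0.


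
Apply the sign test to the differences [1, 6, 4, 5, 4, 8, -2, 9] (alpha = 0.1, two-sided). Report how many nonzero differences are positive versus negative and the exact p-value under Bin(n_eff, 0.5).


Step 1: Discard zero differences. Original n = 8; n_eff = number of nonzero differences = 8.
Nonzero differences (with sign): +1, +6, +4, +5, +4, +8, -2, +9
Step 2: Count signs: positive = 7, negative = 1.
Step 3: Under H0: P(positive) = 0.5, so the number of positives S ~ Bin(8, 0.5).
Step 4: Two-sided exact p-value = sum of Bin(8,0.5) probabilities at or below the observed probability = 0.070312.
Step 5: alpha = 0.1. reject H0.

n_eff = 8, pos = 7, neg = 1, p = 0.070312, reject H0.


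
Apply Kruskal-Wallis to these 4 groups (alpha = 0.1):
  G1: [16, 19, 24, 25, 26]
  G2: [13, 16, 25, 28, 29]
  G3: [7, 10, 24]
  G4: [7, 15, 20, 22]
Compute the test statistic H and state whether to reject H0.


Step 1: Combine all N = 17 observations and assign midranks.
sorted (value, group, rank): (7,G3,1.5), (7,G4,1.5), (10,G3,3), (13,G2,4), (15,G4,5), (16,G1,6.5), (16,G2,6.5), (19,G1,8), (20,G4,9), (22,G4,10), (24,G1,11.5), (24,G3,11.5), (25,G1,13.5), (25,G2,13.5), (26,G1,15), (28,G2,16), (29,G2,17)
Step 2: Sum ranks within each group.
R_1 = 54.5 (n_1 = 5)
R_2 = 57 (n_2 = 5)
R_3 = 16 (n_3 = 3)
R_4 = 25.5 (n_4 = 4)
Step 3: H = 12/(N(N+1)) * sum(R_i^2/n_i) - 3(N+1)
     = 12/(17*18) * (54.5^2/5 + 57^2/5 + 16^2/3 + 25.5^2/4) - 3*18
     = 0.039216 * 1491.75 - 54
     = 4.499837.
Step 4: Ties present; correction factor C = 1 - 24/(17^3 - 17) = 0.995098. Corrected H = 4.499837 / 0.995098 = 4.522003.
Step 5: Under H0, H ~ chi^2(3); p-value = 0.210336.
Step 6: alpha = 0.1. fail to reject H0.

H = 4.5220, df = 3, p = 0.210336, fail to reject H0.


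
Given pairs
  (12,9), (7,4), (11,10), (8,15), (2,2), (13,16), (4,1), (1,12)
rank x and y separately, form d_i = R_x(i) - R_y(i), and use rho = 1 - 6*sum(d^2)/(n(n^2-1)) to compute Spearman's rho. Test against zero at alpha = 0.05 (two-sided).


Step 1: Rank x and y separately (midranks; no ties here).
rank(x): 12->7, 7->4, 11->6, 8->5, 2->2, 13->8, 4->3, 1->1
rank(y): 9->4, 4->3, 10->5, 15->7, 2->2, 16->8, 1->1, 12->6
Step 2: d_i = R_x(i) - R_y(i); compute d_i^2.
  (7-4)^2=9, (4-3)^2=1, (6-5)^2=1, (5-7)^2=4, (2-2)^2=0, (8-8)^2=0, (3-1)^2=4, (1-6)^2=25
sum(d^2) = 44.
Step 3: rho = 1 - 6*44 / (8*(8^2 - 1)) = 1 - 264/504 = 0.476190.
Step 4: Under H0, t = rho * sqrt((n-2)/(1-rho^2)) = 1.3265 ~ t(6).
Step 5: Two-sided p-value from the t-distribution with 6 df = 0.232936.
Step 6: alpha = 0.05. fail to reject H0.

rho = 0.4762, p = 0.232936, fail to reject H0 at alpha = 0.05.


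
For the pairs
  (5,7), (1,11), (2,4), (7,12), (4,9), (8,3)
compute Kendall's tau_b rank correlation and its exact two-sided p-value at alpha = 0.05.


Step 1: Enumerate the 15 unordered pairs (i,j) with i<j and classify each by sign(x_j-x_i) * sign(y_j-y_i).
  (1,2):dx=-4,dy=+4->D; (1,3):dx=-3,dy=-3->C; (1,4):dx=+2,dy=+5->C; (1,5):dx=-1,dy=+2->D
  (1,6):dx=+3,dy=-4->D; (2,3):dx=+1,dy=-7->D; (2,4):dx=+6,dy=+1->C; (2,5):dx=+3,dy=-2->D
  (2,6):dx=+7,dy=-8->D; (3,4):dx=+5,dy=+8->C; (3,5):dx=+2,dy=+5->C; (3,6):dx=+6,dy=-1->D
  (4,5):dx=-3,dy=-3->C; (4,6):dx=+1,dy=-9->D; (5,6):dx=+4,dy=-6->D
Step 2: C = 6, D = 9, total pairs = 15.
Step 3: tau = (C - D)/(n(n-1)/2) = (6 - 9)/15 = -0.200000.
Step 4: Exact two-sided p-value (enumerate n! = 720 permutations of y under H0): p = 0.719444.
Step 5: alpha = 0.05. fail to reject H0.

tau_b = -0.2000 (C=6, D=9), p = 0.719444, fail to reject H0.


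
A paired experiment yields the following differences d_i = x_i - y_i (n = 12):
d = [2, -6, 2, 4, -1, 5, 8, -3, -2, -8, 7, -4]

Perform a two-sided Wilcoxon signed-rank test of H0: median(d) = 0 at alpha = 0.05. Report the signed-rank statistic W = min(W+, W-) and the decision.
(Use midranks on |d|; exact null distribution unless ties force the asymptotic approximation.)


Step 1: Drop any zero differences (none here) and take |d_i|.
|d| = [2, 6, 2, 4, 1, 5, 8, 3, 2, 8, 7, 4]
Step 2: Midrank |d_i| (ties get averaged ranks).
ranks: |2|->3, |6|->9, |2|->3, |4|->6.5, |1|->1, |5|->8, |8|->11.5, |3|->5, |2|->3, |8|->11.5, |7|->10, |4|->6.5
Step 3: Attach original signs; sum ranks with positive sign and with negative sign.
W+ = 3 + 3 + 6.5 + 8 + 11.5 + 10 = 42
W- = 9 + 1 + 5 + 3 + 11.5 + 6.5 = 36
(Check: W+ + W- = 78 should equal n(n+1)/2 = 78.)
Step 4: Test statistic W = min(W+, W-) = 36.
Step 5: Ties in |d|, so use the tie-corrected normal approximation.
        E[W] = n(n+1)/4 = 12*13/4 = 39.
        Tie groups: |d|=2 (t=3), |d|=4 (t=2), |d|=8 (t=2); sum(t^3 - t) = 36.
        Var[W] = n(n+1)(2n+1)/24 - sum(t^3-t)/48 = 3900/24 - 36/48 = 161.75.
        z = (W - E[W]) / sqrt(Var[W]) = (36 - 39) / 12.7181 = -0.2359.
        Two-sided p = 2*Phi(z) = 0.813522.
Step 6: alpha = 0.05. fail to reject H0.

W+ = 42, W- = 36, W = min = 36, p = 0.813522, fail to reject H0.


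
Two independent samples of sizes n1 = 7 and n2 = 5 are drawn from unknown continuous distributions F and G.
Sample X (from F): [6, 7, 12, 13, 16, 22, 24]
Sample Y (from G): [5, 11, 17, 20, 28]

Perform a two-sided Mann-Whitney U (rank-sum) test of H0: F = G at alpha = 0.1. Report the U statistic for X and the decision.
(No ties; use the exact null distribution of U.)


Step 1: Combine and sort all 12 observations; assign midranks.
sorted (value, group): (5,Y), (6,X), (7,X), (11,Y), (12,X), (13,X), (16,X), (17,Y), (20,Y), (22,X), (24,X), (28,Y)
ranks: 5->1, 6->2, 7->3, 11->4, 12->5, 13->6, 16->7, 17->8, 20->9, 22->10, 24->11, 28->12
Step 2: Rank sum for X: R1 = 2 + 3 + 5 + 6 + 7 + 10 + 11 = 44.
Step 3: U_X = R1 - n1(n1+1)/2 = 44 - 7*8/2 = 44 - 28 = 16.
       U_Y = n1*n2 - U_X = 35 - 16 = 19.
Step 4: No ties, so the exact null distribution of U (based on enumerating the C(12,7) = 792 equally likely rank assignments) gives the two-sided p-value.
Step 5: p-value = 0.876263; compare to alpha = 0.1. fail to reject H0.

U_X = 16, p = 0.876263, fail to reject H0 at alpha = 0.1.


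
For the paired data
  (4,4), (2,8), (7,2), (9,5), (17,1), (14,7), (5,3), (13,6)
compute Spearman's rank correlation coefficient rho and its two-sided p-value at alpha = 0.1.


Step 1: Rank x and y separately (midranks; no ties here).
rank(x): 4->2, 2->1, 7->4, 9->5, 17->8, 14->7, 5->3, 13->6
rank(y): 4->4, 8->8, 2->2, 5->5, 1->1, 7->7, 3->3, 6->6
Step 2: d_i = R_x(i) - R_y(i); compute d_i^2.
  (2-4)^2=4, (1-8)^2=49, (4-2)^2=4, (5-5)^2=0, (8-1)^2=49, (7-7)^2=0, (3-3)^2=0, (6-6)^2=0
sum(d^2) = 106.
Step 3: rho = 1 - 6*106 / (8*(8^2 - 1)) = 1 - 636/504 = -0.261905.
Step 4: Under H0, t = rho * sqrt((n-2)/(1-rho^2)) = -0.6647 ~ t(6).
Step 5: Two-sided p-value from the t-distribution with 6 df = 0.530923.
Step 6: alpha = 0.1. fail to reject H0.

rho = -0.2619, p = 0.530923, fail to reject H0 at alpha = 0.1.
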